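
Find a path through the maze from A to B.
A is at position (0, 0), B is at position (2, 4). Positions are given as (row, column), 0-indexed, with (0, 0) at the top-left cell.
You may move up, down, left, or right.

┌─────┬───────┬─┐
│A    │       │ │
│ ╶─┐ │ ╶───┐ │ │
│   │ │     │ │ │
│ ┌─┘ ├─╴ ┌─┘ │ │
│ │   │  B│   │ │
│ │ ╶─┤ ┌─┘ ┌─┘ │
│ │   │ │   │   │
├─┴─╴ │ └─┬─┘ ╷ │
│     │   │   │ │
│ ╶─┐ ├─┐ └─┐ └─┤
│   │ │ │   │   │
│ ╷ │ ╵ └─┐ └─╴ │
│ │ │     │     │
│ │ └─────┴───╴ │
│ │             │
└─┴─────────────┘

Finding the shortest path from (0, 0) to (2, 4):
Path length: 30 steps
Directions: right → right → down → down → left → down → right → down → left → left → down → right → down → down → right → right → right → right → right → right → up → left → left → up → left → up → left → up → up → right

Solution:

┌─────┬───────┬─┐
│A → ↓│       │ │
│ ╶─┐ │ ╶───┐ │ │
│   │↓│     │ │ │
│ ┌─┘ ├─╴ ┌─┘ │ │
│ │↓ ↲│↱ B│   │ │
│ │ ╶─┤ ┌─┘ ┌─┘ │
│ │↳ ↓│↑│   │   │
├─┴─╴ │ └─┬─┘ ╷ │
│↓ ← ↲│↑ ↰│   │ │
│ ╶─┐ ├─┐ └─┐ └─┤
│↳ ↓│ │ │↑ ↰│   │
│ ╷ │ ╵ └─┐ └─╴ │
│ │↓│     │↑ ← ↰│
│ │ └─────┴───╴ │
│ │↳ → → → → → ↑│
└─┴─────────────┘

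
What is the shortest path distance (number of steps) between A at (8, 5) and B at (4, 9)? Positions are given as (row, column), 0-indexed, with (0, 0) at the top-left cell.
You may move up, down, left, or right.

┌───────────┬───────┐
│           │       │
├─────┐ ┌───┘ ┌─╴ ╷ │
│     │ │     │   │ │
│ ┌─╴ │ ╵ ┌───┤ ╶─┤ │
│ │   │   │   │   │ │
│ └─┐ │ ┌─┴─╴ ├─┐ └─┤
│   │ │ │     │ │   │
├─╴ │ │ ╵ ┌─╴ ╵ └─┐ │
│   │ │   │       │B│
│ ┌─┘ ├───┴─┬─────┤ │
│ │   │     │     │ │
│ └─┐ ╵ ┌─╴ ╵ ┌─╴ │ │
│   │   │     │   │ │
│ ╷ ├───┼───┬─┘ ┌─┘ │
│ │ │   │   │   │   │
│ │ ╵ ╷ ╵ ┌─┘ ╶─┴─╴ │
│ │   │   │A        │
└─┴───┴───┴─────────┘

Finding path from (8, 5) to (4, 9):
Path: (8,5) → (8,6) → (8,7) → (8,8) → (8,9) → (7,9) → (6,9) → (5,9) → (4,9)
Distance: 8 steps

Solution:

┌───────────┬───────┐
│           │       │
├─────┐ ┌───┘ ┌─╴ ╷ │
│     │ │     │   │ │
│ ┌─╴ │ ╵ ┌───┤ ╶─┤ │
│ │   │   │   │   │ │
│ └─┐ │ ┌─┴─╴ ├─┐ └─┤
│   │ │ │     │ │   │
├─╴ │ │ ╵ ┌─╴ ╵ └─┐ │
│   │ │   │       │B│
│ ┌─┘ ├───┴─┬─────┤ │
│ │   │     │     │↑│
│ └─┐ ╵ ┌─╴ ╵ ┌─╴ │ │
│   │   │     │   │↑│
│ ╷ ├───┼───┬─┘ ┌─┘ │
│ │ │   │   │   │  ↑│
│ │ ╵ ╷ ╵ ┌─┘ ╶─┴─╴ │
│ │   │   │A → → → ↑│
└─┴───┴───┴─────────┘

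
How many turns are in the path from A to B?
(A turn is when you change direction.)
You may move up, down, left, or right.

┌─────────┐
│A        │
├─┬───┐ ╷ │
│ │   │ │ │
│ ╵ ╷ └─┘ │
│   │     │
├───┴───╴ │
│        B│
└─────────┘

Directions: right, right, right, right, down, down, down
Number of turns: 1

Solution:

┌─────────┐
│A → → → ↓│
├─┬───┐ ╷ │
│ │   │ │↓│
│ ╵ ╷ └─┘ │
│   │    ↓│
├───┴───╴ │
│        B│
└─────────┘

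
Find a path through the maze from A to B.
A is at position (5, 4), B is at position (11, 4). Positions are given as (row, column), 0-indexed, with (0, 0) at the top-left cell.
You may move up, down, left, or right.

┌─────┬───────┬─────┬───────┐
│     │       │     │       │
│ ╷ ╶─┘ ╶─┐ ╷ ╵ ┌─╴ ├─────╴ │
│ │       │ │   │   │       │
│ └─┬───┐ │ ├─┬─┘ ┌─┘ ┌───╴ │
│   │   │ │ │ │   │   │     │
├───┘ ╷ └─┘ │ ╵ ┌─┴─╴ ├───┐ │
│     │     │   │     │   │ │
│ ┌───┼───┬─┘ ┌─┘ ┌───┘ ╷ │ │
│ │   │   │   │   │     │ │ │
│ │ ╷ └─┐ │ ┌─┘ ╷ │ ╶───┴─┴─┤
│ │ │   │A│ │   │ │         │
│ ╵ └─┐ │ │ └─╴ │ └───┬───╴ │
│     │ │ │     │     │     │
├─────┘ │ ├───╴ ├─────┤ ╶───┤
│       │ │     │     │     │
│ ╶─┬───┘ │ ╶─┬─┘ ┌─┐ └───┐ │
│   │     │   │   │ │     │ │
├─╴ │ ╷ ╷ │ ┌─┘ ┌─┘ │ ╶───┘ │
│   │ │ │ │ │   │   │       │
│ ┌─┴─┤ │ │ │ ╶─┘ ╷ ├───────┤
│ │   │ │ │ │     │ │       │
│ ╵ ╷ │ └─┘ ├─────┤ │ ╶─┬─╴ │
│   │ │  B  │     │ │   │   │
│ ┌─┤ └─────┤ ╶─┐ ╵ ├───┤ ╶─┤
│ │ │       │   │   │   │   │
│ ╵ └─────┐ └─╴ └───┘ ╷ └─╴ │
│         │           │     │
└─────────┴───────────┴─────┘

Finding the shortest path from (5, 4) to (11, 4):
Path length: 8 steps
Directions: down → down → down → left → down → down → down → right

Solution:

┌─────┬───────┬─────┬───────┐
│     │       │     │       │
│ ╷ ╶─┘ ╶─┐ ╷ ╵ ┌─╴ ├─────╴ │
│ │       │ │   │   │       │
│ └─┬───┐ │ ├─┬─┘ ┌─┘ ┌───╴ │
│   │   │ │ │ │   │   │     │
├───┘ ╷ └─┘ │ ╵ ┌─┴─╴ ├───┐ │
│     │     │   │     │   │ │
│ ┌───┼───┬─┘ ┌─┘ ┌───┘ ╷ │ │
│ │   │   │   │   │     │ │ │
│ │ ╷ └─┐ │ ┌─┘ ╷ │ ╶───┴─┴─┤
│ │ │   │A│ │   │ │         │
│ ╵ └─┐ │ │ └─╴ │ └───┬───╴ │
│     │ │↓│     │     │     │
├─────┘ │ ├───╴ ├─────┤ ╶───┤
│       │↓│     │     │     │
│ ╶─┬───┘ │ ╶─┬─┘ ┌─┐ └───┐ │
│   │  ↓ ↲│   │   │ │     │ │
├─╴ │ ╷ ╷ │ ┌─┘ ┌─┘ │ ╶───┘ │
│   │ │↓│ │ │   │   │       │
│ ┌─┴─┤ │ │ │ ╶─┘ ╷ ├───────┤
│ │   │↓│ │ │     │ │       │
│ ╵ ╷ │ └─┘ ├─────┤ │ ╶─┬─╴ │
│   │ │↳ B  │     │ │   │   │
│ ┌─┤ └─────┤ ╶─┐ ╵ ├───┤ ╶─┤
│ │ │       │   │   │   │   │
│ ╵ └─────┐ └─╴ └───┘ ╷ └─╴ │
│         │           │     │
└─────────┴───────────┴─────┘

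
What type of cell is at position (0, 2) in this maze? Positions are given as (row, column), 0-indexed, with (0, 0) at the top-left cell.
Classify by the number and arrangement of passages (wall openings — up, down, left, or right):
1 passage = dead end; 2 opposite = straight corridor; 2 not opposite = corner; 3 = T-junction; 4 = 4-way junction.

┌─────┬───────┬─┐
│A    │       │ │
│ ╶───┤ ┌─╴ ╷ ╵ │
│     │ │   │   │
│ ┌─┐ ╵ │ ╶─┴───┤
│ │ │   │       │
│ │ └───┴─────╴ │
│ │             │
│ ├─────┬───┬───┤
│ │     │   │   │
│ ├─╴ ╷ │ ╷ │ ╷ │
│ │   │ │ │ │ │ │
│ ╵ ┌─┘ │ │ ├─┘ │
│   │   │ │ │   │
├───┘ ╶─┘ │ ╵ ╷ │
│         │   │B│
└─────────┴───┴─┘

Checking cell at (0, 2):
Number of passages: 1
Cell type: dead end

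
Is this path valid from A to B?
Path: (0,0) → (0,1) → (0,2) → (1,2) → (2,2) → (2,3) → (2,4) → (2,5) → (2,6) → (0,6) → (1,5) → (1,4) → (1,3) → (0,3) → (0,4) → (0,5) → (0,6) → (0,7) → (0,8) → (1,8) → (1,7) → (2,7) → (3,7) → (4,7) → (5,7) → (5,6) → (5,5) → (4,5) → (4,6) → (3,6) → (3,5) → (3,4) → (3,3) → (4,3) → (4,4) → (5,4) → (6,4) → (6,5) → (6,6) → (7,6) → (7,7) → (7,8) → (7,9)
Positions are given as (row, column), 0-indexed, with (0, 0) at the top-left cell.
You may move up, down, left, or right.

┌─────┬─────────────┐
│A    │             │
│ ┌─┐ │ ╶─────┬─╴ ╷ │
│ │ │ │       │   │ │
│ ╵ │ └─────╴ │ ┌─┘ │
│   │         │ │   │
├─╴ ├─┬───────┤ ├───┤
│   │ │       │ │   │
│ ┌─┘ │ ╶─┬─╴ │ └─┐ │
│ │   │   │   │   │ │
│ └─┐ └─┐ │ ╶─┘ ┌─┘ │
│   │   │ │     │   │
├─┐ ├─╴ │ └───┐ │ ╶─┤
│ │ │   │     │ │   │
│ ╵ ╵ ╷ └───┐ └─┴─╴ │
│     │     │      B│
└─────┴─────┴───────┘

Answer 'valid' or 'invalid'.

Checking path validity:
Result: Invalid move at step 9: cannot move from (2, 6) to (0, 6).

invalid

Correct solution:

┌─────┬─────────────┐
│A → ↓│↱ → → → → ↓  │
│ ┌─┐ │ ╶─────┬─╴ ╷ │
│ │ │↓│↑ ← ← ↰│↓ ↲│ │
│ ╵ │ └─────╴ │ ┌─┘ │
│   │↳ → → → ↑│↓│   │
├─╴ ├─┬───────┤ ├───┤
│   │ │↓ ← ← ↰│↓│   │
│ ┌─┘ │ ╶─┬─╴ │ └─┐ │
│ │   │↳ ↓│↱ ↑│↓  │ │
│ └─┐ └─┐ │ ╶─┘ ┌─┘ │
│   │   │↓│↑ ← ↲│   │
├─┐ ├─╴ │ └───┐ │ ╶─┤
│ │ │   │↳ → ↓│ │   │
│ ╵ ╵ ╷ └───┐ └─┴─╴ │
│     │     │↳ → → B│
└─────┴─────┴───────┘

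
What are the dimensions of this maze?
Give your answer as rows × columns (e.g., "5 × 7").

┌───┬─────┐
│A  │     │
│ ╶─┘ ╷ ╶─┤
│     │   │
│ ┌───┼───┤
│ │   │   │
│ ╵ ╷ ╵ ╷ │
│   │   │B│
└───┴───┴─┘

Counting the maze dimensions:
Rows (vertical): 4
Columns (horizontal): 5
Dimensions: 4 × 5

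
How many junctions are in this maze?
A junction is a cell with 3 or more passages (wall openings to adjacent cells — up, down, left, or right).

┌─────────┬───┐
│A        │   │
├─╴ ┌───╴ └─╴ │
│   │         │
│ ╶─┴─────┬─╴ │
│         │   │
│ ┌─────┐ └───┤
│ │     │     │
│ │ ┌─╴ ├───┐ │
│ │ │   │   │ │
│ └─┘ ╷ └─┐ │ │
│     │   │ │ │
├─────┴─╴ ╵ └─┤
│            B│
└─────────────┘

Checking each cell for number of passages:

Junctions found (3+ passages):
  (0, 1): 3 passages
  (1, 4): 3 passages
  (1, 6): 3 passages
  (2, 0): 3 passages
  (4, 3): 3 passages
  (6, 4): 3 passages
  (6, 5): 3 passages
Total junctions: 7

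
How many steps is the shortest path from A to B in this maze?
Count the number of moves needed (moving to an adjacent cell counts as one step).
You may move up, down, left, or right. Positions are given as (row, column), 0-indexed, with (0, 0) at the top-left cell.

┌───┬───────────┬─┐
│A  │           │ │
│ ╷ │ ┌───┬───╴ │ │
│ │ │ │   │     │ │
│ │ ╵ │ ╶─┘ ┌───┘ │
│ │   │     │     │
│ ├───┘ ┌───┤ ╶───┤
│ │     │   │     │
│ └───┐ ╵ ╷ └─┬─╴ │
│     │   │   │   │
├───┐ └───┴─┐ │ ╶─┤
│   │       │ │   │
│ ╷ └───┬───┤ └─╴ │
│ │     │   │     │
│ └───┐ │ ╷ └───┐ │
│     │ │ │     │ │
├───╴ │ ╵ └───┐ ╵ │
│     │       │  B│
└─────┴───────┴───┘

Using BFS to find shortest path:
Start: (0, 0), End: (8, 8)
Path found:
(0,0) → (0,1) → (1,1) → (2,1) → (2,2) → (1,2) → (0,2) → (0,3) → (0,4) → (0,5) → (0,6) → (0,7) → (1,7) → (1,6) → (1,5) → (2,5) → (2,4) → (2,3) → (3,3) → (4,3) → (4,4) → (3,4) → (3,5) → (4,5) → (4,6) → (5,6) → (6,6) → (6,7) → (6,8) → (7,8) → (8,8)
Number of steps: 30

Solution:

┌───┬───────────┬─┐
│A ↓│↱ → → → → ↓│ │
│ ╷ │ ┌───┬───╴ │ │
│ │↓│↑│   │↓ ← ↲│ │
│ │ ╵ │ ╶─┘ ┌───┘ │
│ │↳ ↑│↓ ← ↲│     │
│ ├───┘ ┌───┤ ╶───┤
│ │    ↓│↱ ↓│     │
│ └───┐ ╵ ╷ └─┬─╴ │
│     │↳ ↑│↳ ↓│   │
├───┐ └───┴─┐ │ ╶─┤
│   │       │↓│   │
│ ╷ └───┬───┤ └─╴ │
│ │     │   │↳ → ↓│
│ └───┐ │ ╷ └───┐ │
│     │ │ │     │↓│
├───╴ │ ╵ └───┐ ╵ │
│     │       │  B│
└─────┴───────┴───┘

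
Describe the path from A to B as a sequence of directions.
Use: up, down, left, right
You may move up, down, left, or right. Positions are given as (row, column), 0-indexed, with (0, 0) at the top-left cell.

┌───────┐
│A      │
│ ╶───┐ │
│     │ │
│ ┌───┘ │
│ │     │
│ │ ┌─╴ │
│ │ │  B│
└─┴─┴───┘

Finding the path and converting it to directions:
Path through cells: (0,0) → (0,1) → (0,2) → (0,3) → (1,3) → (2,3) → (3,3)
Directions: right, right, right, down, down, down

Solution:

┌───────┐
│A → → ↓│
│ ╶───┐ │
│     │↓│
│ ┌───┘ │
│ │    ↓│
│ │ ┌─╴ │
│ │ │  B│
└─┴─┴───┘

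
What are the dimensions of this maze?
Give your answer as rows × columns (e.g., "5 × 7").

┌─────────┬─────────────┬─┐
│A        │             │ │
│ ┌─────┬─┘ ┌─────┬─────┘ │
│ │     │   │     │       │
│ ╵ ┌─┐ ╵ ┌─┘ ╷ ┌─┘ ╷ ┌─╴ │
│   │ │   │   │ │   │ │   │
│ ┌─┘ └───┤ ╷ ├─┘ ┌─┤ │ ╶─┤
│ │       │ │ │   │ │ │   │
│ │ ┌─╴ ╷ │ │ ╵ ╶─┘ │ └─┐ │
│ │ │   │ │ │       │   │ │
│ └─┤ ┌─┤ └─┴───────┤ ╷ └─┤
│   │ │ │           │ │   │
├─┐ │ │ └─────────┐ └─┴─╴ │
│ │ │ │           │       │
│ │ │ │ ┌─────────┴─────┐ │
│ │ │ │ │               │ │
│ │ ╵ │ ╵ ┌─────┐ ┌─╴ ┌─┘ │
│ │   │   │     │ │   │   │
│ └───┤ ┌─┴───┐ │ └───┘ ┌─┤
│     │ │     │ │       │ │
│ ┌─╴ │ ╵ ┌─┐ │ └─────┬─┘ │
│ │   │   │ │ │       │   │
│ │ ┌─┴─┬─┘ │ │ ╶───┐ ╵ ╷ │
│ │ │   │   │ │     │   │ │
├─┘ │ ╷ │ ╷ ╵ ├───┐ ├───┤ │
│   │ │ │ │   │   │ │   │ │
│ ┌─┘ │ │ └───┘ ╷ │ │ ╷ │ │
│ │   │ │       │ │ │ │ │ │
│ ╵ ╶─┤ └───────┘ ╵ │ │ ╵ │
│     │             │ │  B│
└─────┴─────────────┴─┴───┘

Counting the maze dimensions:
Rows (vertical): 15
Columns (horizontal): 13
Dimensions: 15 × 13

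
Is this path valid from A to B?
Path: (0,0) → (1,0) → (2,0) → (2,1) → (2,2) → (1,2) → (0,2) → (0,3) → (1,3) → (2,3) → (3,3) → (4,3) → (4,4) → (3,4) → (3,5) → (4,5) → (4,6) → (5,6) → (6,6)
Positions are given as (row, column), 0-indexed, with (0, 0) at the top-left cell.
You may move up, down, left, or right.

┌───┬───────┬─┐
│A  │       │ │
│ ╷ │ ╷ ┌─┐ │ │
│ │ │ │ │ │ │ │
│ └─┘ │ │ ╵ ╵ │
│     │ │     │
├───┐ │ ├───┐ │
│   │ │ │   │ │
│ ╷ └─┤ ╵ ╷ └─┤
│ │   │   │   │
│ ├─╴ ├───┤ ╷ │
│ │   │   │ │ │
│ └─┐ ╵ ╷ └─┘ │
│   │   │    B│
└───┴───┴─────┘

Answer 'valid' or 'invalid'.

Checking path validity:
Result: All consecutive moves are passable.

valid

Correct solution:

┌───┬───────┬─┐
│A  │↱ ↓    │ │
│ ╷ │ ╷ ┌─┐ │ │
│↓│ │↑│↓│ │ │ │
│ └─┘ │ │ ╵ ╵ │
│↳ → ↑│↓│     │
├───┐ │ ├───┐ │
│   │ │↓│↱ ↓│ │
│ ╷ └─┤ ╵ ╷ └─┤
│ │   │↳ ↑│↳ ↓│
│ ├─╴ ├───┤ ╷ │
│ │   │   │ │↓│
│ └─┐ ╵ ╷ └─┘ │
│   │   │    B│
└───┴───┴─────┘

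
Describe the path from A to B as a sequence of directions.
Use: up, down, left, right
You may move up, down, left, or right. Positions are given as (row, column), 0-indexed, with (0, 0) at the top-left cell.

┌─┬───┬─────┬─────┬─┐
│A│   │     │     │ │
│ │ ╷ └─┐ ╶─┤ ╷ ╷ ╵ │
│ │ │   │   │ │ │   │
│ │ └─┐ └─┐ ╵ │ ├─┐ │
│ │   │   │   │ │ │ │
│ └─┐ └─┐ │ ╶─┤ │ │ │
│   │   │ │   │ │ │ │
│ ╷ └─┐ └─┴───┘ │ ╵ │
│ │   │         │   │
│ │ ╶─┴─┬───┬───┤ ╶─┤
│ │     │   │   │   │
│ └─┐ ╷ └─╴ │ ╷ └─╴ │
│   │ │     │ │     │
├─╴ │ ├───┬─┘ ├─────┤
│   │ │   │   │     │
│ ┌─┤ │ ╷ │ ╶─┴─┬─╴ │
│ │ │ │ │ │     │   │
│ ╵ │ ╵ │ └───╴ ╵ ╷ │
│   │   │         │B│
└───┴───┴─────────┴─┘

Finding the path and converting it to directions:
Path through cells: (0,0) → (1,0) → (2,0) → (3,0) → (3,1) → (4,1) → (5,1) → (5,2) → (6,2) → (7,2) → (8,2) → (9,2) → (9,3) → (8,3) → (7,3) → (7,4) → (8,4) → (9,4) → (9,5) → (9,6) → (9,7) → (9,8) → (8,8) → (8,9) → (9,9)
Directions: down, down, down, right, down, down, right, down, down, down, down, right, up, up, right, down, down, right, right, right, right, up, right, down

Solution:

┌─┬───┬─────┬─────┬─┐
│A│   │     │     │ │
│ │ ╷ └─┐ ╶─┤ ╷ ╷ ╵ │
│↓│ │   │   │ │ │   │
│ │ └─┐ └─┐ ╵ │ ├─┐ │
│↓│   │   │   │ │ │ │
│ └─┐ └─┐ │ ╶─┤ │ │ │
│↳ ↓│   │ │   │ │ │ │
│ ╷ └─┐ └─┴───┘ │ ╵ │
│ │↓  │         │   │
│ │ ╶─┴─┬───┬───┤ ╶─┤
│ │↳ ↓  │   │   │   │
│ └─┐ ╷ └─╴ │ ╷ └─╴ │
│   │↓│     │ │     │
├─╴ │ ├───┬─┘ ├─────┤
│   │↓│↱ ↓│   │     │
│ ┌─┤ │ ╷ │ ╶─┴─┬─╴ │
│ │ │↓│↑│↓│     │↱ ↓│
│ ╵ │ ╵ │ └───╴ ╵ ╷ │
│   │↳ ↑│↳ → → → ↑│B│
└───┴───┴─────────┴─┘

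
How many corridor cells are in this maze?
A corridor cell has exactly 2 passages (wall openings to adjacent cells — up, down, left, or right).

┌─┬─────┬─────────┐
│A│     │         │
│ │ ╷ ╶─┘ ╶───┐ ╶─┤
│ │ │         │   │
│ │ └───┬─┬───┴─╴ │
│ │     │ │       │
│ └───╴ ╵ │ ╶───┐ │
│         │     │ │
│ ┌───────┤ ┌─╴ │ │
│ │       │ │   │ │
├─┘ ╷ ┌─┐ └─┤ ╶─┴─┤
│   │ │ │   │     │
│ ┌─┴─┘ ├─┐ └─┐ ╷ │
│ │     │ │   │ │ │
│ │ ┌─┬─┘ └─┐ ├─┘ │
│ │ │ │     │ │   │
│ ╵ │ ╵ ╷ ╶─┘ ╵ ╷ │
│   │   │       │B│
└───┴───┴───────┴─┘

Counting cells with exactly 2 passages:
Total corridor cells: 54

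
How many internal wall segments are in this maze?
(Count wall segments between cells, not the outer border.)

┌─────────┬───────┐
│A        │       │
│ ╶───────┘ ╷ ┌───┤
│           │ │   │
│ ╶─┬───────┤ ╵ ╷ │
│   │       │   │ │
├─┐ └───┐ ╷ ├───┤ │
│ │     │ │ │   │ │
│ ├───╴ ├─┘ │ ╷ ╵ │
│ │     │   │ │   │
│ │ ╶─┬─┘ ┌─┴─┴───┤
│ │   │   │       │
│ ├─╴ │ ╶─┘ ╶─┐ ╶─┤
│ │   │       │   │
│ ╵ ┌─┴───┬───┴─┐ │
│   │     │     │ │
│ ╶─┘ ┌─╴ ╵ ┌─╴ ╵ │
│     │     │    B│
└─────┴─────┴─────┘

Counting internal wall segments:
Total internal walls: 64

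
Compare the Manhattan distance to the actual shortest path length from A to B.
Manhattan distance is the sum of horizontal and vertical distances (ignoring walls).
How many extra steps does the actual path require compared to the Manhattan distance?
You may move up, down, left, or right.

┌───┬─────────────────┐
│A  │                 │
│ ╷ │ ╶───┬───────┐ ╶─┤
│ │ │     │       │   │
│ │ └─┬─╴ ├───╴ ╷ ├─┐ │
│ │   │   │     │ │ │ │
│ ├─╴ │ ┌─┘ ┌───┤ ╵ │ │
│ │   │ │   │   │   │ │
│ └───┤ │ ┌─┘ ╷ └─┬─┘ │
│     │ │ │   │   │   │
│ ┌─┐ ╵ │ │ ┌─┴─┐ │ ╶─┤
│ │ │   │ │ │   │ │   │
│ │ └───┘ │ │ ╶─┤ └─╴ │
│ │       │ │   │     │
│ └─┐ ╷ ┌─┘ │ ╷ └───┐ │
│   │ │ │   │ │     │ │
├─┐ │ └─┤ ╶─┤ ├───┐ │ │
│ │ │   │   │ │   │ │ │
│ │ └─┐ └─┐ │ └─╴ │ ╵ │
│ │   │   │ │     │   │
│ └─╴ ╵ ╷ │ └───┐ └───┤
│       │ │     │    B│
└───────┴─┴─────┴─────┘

Manhattan distance: |10 - 0| + |10 - 0| = 20
Actual path length: 50
Extra steps: 50 - 20 = 30

Solution:

┌───┬─────────────────┐
│A  │↱ → → → → → → ↓  │
│ ╷ │ ╶───┬───────┐ ╶─┤
│↓│ │↑ ← ↰│       │↳ ↓│
│ │ └─┬─╴ ├───╴ ╷ ├─┐ │
│↓│   │↱ ↑│     │ │ │↓│
│ ├─╴ │ ┌─┘ ┌───┤ ╵ │ │
│↓│   │↑│   │   │   │↓│
│ └───┤ │ ┌─┘ ╷ └─┬─┘ │
│↳ → ↓│↑│ │   │   │↓ ↲│
│ ┌─┐ ╵ │ │ ┌─┴─┐ │ ╶─┤
│ │ │↳ ↑│ │ │   │ │↳ ↓│
│ │ └───┘ │ │ ╶─┤ └─╴ │
│ │       │ │↓ ↰│    ↓│
│ └─┐ ╷ ┌─┘ │ ╷ └───┐ │
│   │ │ │   │↓│↑ ← ↰│↓│
├─┐ │ └─┤ ╶─┤ ├───┐ │ │
│ │ │   │   │↓│   │↑│↓│
│ │ └─┐ └─┐ │ └─╴ │ ╵ │
│ │   │   │ │↳ → ↓│↑ ↲│
│ └─╴ ╵ ╷ │ └───┐ └───┤
│       │ │     │↳ → B│
└───────┴─┴─────┴─────┘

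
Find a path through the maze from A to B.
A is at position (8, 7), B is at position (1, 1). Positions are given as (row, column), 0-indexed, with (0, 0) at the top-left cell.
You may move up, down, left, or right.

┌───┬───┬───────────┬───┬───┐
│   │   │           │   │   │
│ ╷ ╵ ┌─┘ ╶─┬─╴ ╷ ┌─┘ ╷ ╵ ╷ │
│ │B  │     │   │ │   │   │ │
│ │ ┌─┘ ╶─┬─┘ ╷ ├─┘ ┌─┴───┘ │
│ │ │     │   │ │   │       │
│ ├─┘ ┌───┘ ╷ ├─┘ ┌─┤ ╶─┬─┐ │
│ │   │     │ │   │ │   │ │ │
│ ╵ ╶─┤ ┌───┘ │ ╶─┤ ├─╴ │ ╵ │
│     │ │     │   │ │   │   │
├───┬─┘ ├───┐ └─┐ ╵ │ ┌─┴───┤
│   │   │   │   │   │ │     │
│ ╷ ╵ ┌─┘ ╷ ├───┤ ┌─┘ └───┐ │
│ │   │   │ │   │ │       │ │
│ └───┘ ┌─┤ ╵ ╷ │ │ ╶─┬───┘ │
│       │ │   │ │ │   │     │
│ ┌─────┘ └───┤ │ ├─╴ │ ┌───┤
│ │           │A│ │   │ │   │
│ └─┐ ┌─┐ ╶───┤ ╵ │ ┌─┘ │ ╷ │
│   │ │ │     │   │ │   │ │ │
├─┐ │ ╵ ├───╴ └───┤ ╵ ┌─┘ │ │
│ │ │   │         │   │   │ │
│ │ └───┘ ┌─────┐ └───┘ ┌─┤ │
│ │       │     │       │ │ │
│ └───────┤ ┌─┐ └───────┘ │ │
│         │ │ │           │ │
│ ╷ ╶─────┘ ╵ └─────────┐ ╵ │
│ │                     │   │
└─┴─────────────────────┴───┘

Finding the shortest path from (8, 7) to (1, 1):
Path length: 47 steps
Directions: up → up → left → down → left → up → up → left → down → left → down → left → left → left → up → up → right → down → right → up → right → up → up → right → right → up → right → up → right → up → left → left → left → down → left → down → left → down → left → down → left → up → up → up → up → right → down

Solution:

┌───┬───┬───────────┬───┬───┐
│↱ ↓│   │↓ ← ← ↰    │   │   │
│ ╷ ╵ ┌─┘ ╶─┬─╴ ╷ ┌─┘ ╷ ╵ ╷ │
│↑│B  │↓ ↲  │↱ ↑│ │   │   │ │
│ │ ┌─┘ ╶─┬─┘ ╷ ├─┘ ┌─┴───┘ │
│↑│ │↓ ↲  │↱ ↑│ │   │       │
│ ├─┘ ┌───┘ ╷ ├─┘ ┌─┤ ╶─┬─┐ │
│↑│↓ ↲│↱ → ↑│ │   │ │   │ │ │
│ ╵ ╶─┤ ┌───┘ │ ╶─┤ ├─╴ │ ╵ │
│↑ ↲  │↑│     │   │ │   │   │
├───┬─┘ ├───┐ └─┐ ╵ │ ┌─┴───┤
│↱ ↓│↱ ↑│↓ ↰│   │   │ │     │
│ ╷ ╵ ┌─┘ ╷ ├───┤ ┌─┘ └───┐ │
│↑│↳ ↑│↓ ↲│↑│↓ ↰│ │       │ │
│ └───┘ ┌─┤ ╵ ╷ │ │ ╶─┬───┘ │
│↑ ← ← ↲│ │↑ ↲│↑│ │   │     │
│ ┌─────┘ └───┤ │ ├─╴ │ ┌───┤
│ │           │A│ │   │ │   │
│ └─┐ ┌─┐ ╶───┤ ╵ │ ┌─┘ │ ╷ │
│   │ │ │     │   │ │   │ │ │
├─┐ │ ╵ ├───╴ └───┤ ╵ ┌─┘ │ │
│ │ │   │         │   │   │ │
│ │ └───┘ ┌─────┐ └───┘ ┌─┤ │
│ │       │     │       │ │ │
│ └───────┤ ┌─┐ └───────┘ │ │
│         │ │ │           │ │
│ ╷ ╶─────┘ ╵ └─────────┐ ╵ │
│ │                     │   │
└─┴─────────────────────┴───┘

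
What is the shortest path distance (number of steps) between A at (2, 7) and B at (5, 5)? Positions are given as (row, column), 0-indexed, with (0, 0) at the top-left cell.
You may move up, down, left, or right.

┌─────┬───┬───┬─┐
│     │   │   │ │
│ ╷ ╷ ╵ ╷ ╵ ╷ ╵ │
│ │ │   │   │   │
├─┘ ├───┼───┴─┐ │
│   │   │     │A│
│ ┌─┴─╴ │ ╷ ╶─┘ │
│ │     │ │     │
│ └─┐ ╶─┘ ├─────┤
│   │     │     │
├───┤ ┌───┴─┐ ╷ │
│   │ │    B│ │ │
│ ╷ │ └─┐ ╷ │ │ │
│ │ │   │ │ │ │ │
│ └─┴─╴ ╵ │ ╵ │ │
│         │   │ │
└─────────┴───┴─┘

Finding path from (2, 7) to (5, 5):
Path: (2,7) → (3,7) → (3,6) → (3,5) → (2,5) → (2,4) → (3,4) → (4,4) → (4,3) → (4,2) → (5,2) → (6,2) → (6,3) → (7,3) → (7,4) → (6,4) → (5,4) → (5,5)
Distance: 17 steps

Solution:

┌─────┬───┬───┬─┐
│     │   │   │ │
│ ╷ ╷ ╵ ╷ ╵ ╷ ╵ │
│ │ │   │   │   │
├─┘ ├───┼───┴─┐ │
│   │   │↓ ↰  │A│
│ ┌─┴─╴ │ ╷ ╶─┘ │
│ │     │↓│↑ ← ↲│
│ └─┐ ╶─┘ ├─────┤
│   │↓ ← ↲│     │
├───┤ ┌───┴─┐ ╷ │
│   │↓│  ↱ B│ │ │
│ ╷ │ └─┐ ╷ │ │ │
│ │ │↳ ↓│↑│ │ │ │
│ └─┴─╴ ╵ │ ╵ │ │
│      ↳ ↑│   │ │
└─────────┴───┴─┘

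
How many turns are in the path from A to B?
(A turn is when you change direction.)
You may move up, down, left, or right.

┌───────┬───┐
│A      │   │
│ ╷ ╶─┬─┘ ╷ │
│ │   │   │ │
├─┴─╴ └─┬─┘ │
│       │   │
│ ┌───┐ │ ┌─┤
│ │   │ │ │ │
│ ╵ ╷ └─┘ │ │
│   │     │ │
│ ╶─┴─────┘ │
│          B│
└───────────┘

Directions: right, down, right, down, left, left, down, down, down, right, right, right, right, right
Number of turns: 6

Solution:

┌───────┬───┐
│A ↓    │   │
│ ╷ ╶─┬─┘ ╷ │
│ │↳ ↓│   │ │
├─┴─╴ └─┬─┘ │
│↓ ← ↲  │   │
│ ┌───┐ │ ┌─┤
│↓│   │ │ │ │
│ ╵ ╷ └─┘ │ │
│↓  │     │ │
│ ╶─┴─────┘ │
│↳ → → → → B│
└───────────┘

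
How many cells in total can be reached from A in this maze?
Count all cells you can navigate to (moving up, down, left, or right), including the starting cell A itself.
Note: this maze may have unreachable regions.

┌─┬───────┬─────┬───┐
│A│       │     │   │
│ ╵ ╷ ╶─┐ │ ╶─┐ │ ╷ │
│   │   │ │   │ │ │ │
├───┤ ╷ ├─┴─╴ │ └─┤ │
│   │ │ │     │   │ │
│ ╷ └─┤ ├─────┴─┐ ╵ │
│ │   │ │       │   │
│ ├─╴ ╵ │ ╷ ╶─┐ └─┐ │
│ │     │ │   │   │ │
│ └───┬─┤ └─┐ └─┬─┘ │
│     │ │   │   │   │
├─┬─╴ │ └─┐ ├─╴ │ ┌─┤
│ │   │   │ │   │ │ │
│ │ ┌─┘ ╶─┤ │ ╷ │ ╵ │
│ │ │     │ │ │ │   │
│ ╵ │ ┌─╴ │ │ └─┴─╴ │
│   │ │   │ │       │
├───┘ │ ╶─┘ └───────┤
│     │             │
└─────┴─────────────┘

Using BFS/flood-fill to find all reachable cells from A:
Maze size: 10 × 10 = 100 total cells
68 cell(s) are walled off and cannot be reached from A.
Reachable cells: 32

Reachable region (· marks reachable cells):

┌─┬───────┬─────┬───┐
│A│· · · ·│     │   │
│ ╵ ╷ ╶─┐ │ ╶─┐ │ ╷ │
│· ·│· ·│·│   │ │ │ │
├───┤ ╷ ├─┴─╴ │ └─┤ │
│· ·│·│·│     │   │ │
│ ╷ └─┤ ├─────┴─┐ ╵ │
│·│· ·│·│       │   │
│ ├─╴ ╵ │ ╷ ╶─┐ └─┐ │
│·│· · ·│ │   │   │ │
│ └───┬─┤ └─┐ └─┬─┘ │
│· · ·│ │   │   │   │
├─┬─╴ │ └─┐ ├─╴ │ ┌─┤
│·│· ·│   │ │   │ │ │
│ │ ┌─┘ ╶─┤ │ ╷ │ ╵ │
│·│·│     │ │ │ │   │
│ ╵ │ ┌─╴ │ │ └─┴─╴ │
│· ·│ │   │ │       │
├───┘ │ ╶─┘ └───────┤
│     │             │
└─────┴─────────────┘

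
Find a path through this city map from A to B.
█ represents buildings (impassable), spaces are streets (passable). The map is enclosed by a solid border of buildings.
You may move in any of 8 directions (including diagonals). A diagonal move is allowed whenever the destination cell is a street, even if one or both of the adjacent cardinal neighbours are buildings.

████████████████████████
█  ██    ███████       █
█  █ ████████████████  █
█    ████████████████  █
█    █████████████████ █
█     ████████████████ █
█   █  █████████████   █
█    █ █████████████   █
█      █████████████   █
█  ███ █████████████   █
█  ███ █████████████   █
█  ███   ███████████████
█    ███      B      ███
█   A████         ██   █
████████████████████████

Finding the shortest path from A to B:
Movement: 8-directional
Path length: 17 steps
Directions: up-left → up-left → up → up → up-right → right → right → down-right → down → down-right → right → down-right → right → right → right → right → right

Solution:

████████████████████████
█  ██    ███████       █
█  █ ████████████████  █
█    ████████████████  █
█    █████████████████ █
█     ████████████████ █
█   █  █████████████   █
█    █ █████████████   █
█  →→↘ █████████████   █
█ ↗███↓█████████████   █
█ ↑███↘█████████████   █
█ ↑███ →↘███████████████
█  ↖ ███ →→→→→B      ███
█   A████         ██   █
████████████████████████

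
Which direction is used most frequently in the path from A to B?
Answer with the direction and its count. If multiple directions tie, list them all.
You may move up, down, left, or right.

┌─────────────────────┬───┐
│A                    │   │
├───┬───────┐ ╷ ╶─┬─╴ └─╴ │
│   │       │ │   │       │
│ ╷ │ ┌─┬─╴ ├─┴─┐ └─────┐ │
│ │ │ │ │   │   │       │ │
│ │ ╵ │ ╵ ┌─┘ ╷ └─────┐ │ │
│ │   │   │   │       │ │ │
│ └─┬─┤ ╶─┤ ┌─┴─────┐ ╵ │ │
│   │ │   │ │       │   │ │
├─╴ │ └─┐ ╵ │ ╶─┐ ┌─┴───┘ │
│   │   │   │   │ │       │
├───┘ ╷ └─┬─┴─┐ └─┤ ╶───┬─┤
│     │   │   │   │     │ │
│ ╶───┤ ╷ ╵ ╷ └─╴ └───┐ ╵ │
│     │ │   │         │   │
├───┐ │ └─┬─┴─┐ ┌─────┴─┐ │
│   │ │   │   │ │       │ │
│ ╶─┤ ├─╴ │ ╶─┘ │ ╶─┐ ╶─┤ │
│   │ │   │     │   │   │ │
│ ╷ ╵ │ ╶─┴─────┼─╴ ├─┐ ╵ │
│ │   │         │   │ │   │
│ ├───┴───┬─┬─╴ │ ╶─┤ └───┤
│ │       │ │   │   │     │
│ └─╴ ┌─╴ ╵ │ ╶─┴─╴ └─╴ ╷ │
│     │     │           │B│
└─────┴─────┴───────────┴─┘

Directions: right, right, right, right, right, right, right, right, right, right, down, right, right, down, down, down, down, left, left, left, down, right, right, down, right, down, down, down, left, up, left, up, left, left, down, right, down, left, down, right, down, right, right, up, right, down
Counts: {'right': 20, 'down': 15, 'left': 8, 'up': 3}
Most common: right (20 times)

Solution:

┌─────────────────────┬───┐
│A → → → → → → → → → ↓│   │
├───┬───────┐ ╷ ╶─┬─╴ └─╴ │
│   │       │ │   │  ↳ → ↓│
│ ╷ │ ┌─┬─╴ ├─┴─┐ └─────┐ │
│ │ │ │ │   │   │       │↓│
│ │ ╵ │ ╵ ┌─┘ ╷ └─────┐ │ │
│ │   │   │   │       │ │↓│
│ └─┬─┤ ╶─┤ ┌─┴─────┐ ╵ │ │
│   │ │   │ │       │   │↓│
├─╴ │ └─┐ ╵ │ ╶─┐ ┌─┴───┘ │
│   │   │   │   │ │↓ ← ← ↲│
├───┘ ╷ └─┬─┴─┐ └─┤ ╶───┬─┤
│     │   │   │   │↳ → ↓│ │
│ ╶───┤ ╷ ╵ ╷ └─╴ └───┐ ╵ │
│     │ │   │         │↳ ↓│
├───┐ │ └─┬─┴─┐ ┌─────┴─┐ │
│   │ │   │   │ │↓ ← ↰  │↓│
│ ╶─┤ ├─╴ │ ╶─┘ │ ╶─┐ ╶─┤ │
│   │ │   │     │↳ ↓│↑ ↰│↓│
│ ╷ ╵ │ ╶─┴─────┼─╴ ├─┐ ╵ │
│ │   │         │↓ ↲│ │↑ ↲│
│ ├───┴───┬─┬─╴ │ ╶─┤ └───┤
│ │       │ │   │↳ ↓│  ↱ ↓│
│ └─╴ ┌─╴ ╵ │ ╶─┴─╴ └─╴ ╷ │
│     │     │      ↳ → ↑│B│
└─────┴─────┴───────────┴─┘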